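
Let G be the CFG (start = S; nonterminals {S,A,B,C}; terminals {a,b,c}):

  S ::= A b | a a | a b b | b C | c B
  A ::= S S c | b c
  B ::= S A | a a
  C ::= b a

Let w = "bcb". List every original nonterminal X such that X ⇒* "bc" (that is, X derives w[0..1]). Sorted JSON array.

CNF form of G:
  S -> A T1 | T0 B | T1 C | T2 T2 | T2 X4
  A -> S X3 | T1 T0
  B -> S A | T2 T2
  C -> T1 T2
  T0 -> c
  T1 -> b
  T2 -> a
  X3 -> S T0
  X4 -> T1 T1

CYK fill, restricted to cells inside w[0..1]:
  cell(0,0) b: {T1}  orig:{}
  cell(1,1) c: {T0}  orig:{}
  cell(0,1) bc: {A}

Original NTs in T[0,1] deriving "bc": ["A"]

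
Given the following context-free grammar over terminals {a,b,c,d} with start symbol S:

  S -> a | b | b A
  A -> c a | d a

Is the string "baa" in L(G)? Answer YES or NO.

Convert to CNF:
  S -> T3 A | a | b
  A -> T0 T1 | T2 T1
  T0 -> c
  T1 -> a
  T2 -> d
  T3 -> b

CYK fill:
  cell(0,0) b: {S,T3}  orig:{S}
  cell(1,1) a: {S,T1}  orig:{S}
  cell(2,2) a: {S,T1}  orig:{S}
  cell(0,1) ba: ∅
  cell(1,2) aa: ∅
  cell(0,2) baa: ∅

S ∉ T[0,2] ⇒ NO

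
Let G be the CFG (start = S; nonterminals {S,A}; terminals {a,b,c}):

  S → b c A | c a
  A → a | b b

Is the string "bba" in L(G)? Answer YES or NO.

CNF form of G:
  S -> T0 X3 | T1 T2
  A -> T0 T0 | a
  T0 -> b
  T1 -> c
  T2 -> a
  X3 -> T1 A

Fill CYK table bottom-up:
  T[0,0] 'b' = {T0}  orig:{}
  T[1,1] 'b' = {T0}  orig:{}
  T[2,2] 'a' = {A,T2}  orig:{A}
  T[0,1] 'bb' = {A}
  T[1,2] 'ba' = ∅
  T[0,2] 'bba' = ∅

S ∉ T[0,2] ⇒ NO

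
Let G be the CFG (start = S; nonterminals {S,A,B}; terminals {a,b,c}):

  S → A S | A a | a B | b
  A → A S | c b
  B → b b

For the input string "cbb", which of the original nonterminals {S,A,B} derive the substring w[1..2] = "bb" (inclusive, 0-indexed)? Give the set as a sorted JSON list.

CNF form of G:
  S -> A S | A T2 | T2 B | b
  A -> A S | T0 T1
  B -> T1 T1
  T0 -> c
  T1 -> b
  T2 -> a

Fill CYK table bottom-up (cells [i..j] with 1 ≤ i ≤ j ≤ 2 only):
  T[1,1] 'b' = {S,T1}  orig:{S}
  T[2,2] 'b' = {S,T1}  orig:{S}
  T[1,2] 'bb' = {B}

Original NTs in T[1,2] deriving "bb": ["B"]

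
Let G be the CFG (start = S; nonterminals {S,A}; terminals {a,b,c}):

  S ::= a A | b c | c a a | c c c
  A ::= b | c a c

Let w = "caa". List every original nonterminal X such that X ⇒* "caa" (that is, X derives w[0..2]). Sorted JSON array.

CNF form of G:
  S -> T0 X4 | T0 X5 | T1 A | T2 T0
  A -> T0 X3 | b
  T0 -> c
  T1 -> a
  T2 -> b
  X3 -> T1 T0
  X4 -> T1 T1
  X5 -> T0 T0

Fill CYK table bottom-up, restricted to cells inside w[0..2]:
  T[0,0] 'c' = {T0}  orig:{}
  T[1,1] 'a' = {T1}  orig:{}
  T[2,2] 'a' = {T1}  orig:{}
  T[0,1] 'ca' = ∅
  T[1,2] 'aa' = {X4}  orig:{}
  T[0,2] 'caa' = {S}

Original NTs in T[0,2] deriving "caa": ["S"]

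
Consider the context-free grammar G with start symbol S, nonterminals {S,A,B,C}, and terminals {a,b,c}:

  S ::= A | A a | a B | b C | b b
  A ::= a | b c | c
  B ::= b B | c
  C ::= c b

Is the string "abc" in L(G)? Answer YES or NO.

Convert to CNF:
  S -> A T2 | T0 C | T0 T0 | T0 T1 | T2 B | a | c
  A -> T0 T1 | a | c
  B -> T0 B | c
  C -> T1 T0
  T0 -> b
  T1 -> c
  T2 -> a

CYK table (by increasing span):
  T[0,0] 'a' = {A,S,T2}  orig:{A,S}
  T[1,1] 'b' = {T0}  orig:{}
  T[2,2] 'c' = {A,B,S,T1}  orig:{A,B,S}
  T[0,1] 'ab' = ∅
  T[1,2] 'bc' = {A,B,S}
  T[0,2] 'abc' = {S}

S ∈ T[0,2] ⇒ YES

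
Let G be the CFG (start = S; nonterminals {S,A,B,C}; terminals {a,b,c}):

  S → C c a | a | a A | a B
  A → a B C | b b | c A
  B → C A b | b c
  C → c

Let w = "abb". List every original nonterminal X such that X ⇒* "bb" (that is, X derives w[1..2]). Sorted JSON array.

CNF form of G:
  S -> C X5 | T0 A | T0 B | a
  A -> T0 X3 | T1 T1 | T2 A
  B -> C X4 | T1 T2
  C -> c
  T0 -> a
  T1 -> b
  T2 -> c
  X3 -> B C
  X4 -> A T1
  X5 -> T2 T0

CYK fill, restricted to cells inside w[1..2]:
  T[1,1] 'b' = {T1}  orig:{}
  T[2,2] 'b' = {T1}  orig:{}
  T[1,2] 'bb' = {A}

Original NTs in T[1,2] deriving "bb": ["A"]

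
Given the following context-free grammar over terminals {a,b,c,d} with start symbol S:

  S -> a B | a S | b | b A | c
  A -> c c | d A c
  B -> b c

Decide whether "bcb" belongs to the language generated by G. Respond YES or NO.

CNF form of G:
  S -> T2 A | T3 B | T3 S | b | c
  A -> T0 T0 | T1 X4
  B -> T2 T0
  T0 -> c
  T1 -> d
  T2 -> b
  T3 -> a
  X4 -> A T0

Fill CYK table bottom-up:
  [0..0]={S,T2}  "b"  orig:{S}
  [1..1]={S,T0}  "c"  orig:{S}
  [2..2]={S,T2}  "b"  orig:{S}
  [0..1]={B}  "bc"
  [1..2]=∅  "cb"
  [0..2]=∅  "bcb"

S ∉ T[0,2] ⇒ NO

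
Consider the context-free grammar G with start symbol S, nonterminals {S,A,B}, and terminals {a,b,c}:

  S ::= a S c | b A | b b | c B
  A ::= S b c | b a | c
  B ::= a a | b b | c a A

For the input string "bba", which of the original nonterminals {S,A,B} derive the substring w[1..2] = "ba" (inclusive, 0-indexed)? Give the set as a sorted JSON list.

Convert to CNF:
  S -> T0 A | T0 T0 | T1 B | T2 X5
  A -> S X3 | T0 T2 | c
  B -> T0 T0 | T1 X4 | T2 T2
  T0 -> b
  T1 -> c
  T2 -> a
  X3 -> T0 T1
  X4 -> T2 A
  X5 -> S T1

CYK table (by increasing span) (cells [i..j] with 1 ≤ i ≤ j ≤ 2 only):
  cell(1,1) b: {T0}  orig:{}
  cell(2,2) a: {T2}  orig:{}
  cell(1,2) ba: {A}

Original NTs in T[1,2] deriving "ba": ["A"]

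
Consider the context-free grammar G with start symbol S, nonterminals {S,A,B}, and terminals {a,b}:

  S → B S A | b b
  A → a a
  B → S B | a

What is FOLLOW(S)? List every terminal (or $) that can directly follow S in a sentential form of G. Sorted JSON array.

FIRST sets, iterate to fixpoint:
pass 1:
  A via A→a a: +{a}
  B via B→a: +{a}
  S via S→B S A: +{a}
  S via S→b b: +{b}
  FIRST[S]={a,b}  FIRST[A]={a}  FIRST[B]={a}
pass 2:
  B via B→S B: +{b}
  FIRST[S]={a,b}  FIRST[A]={a}  FIRST[B]={a,b}
pass 3: (stable)
  FIRST[S]={a,b}  FIRST[A]={a}  FIRST[B]={a,b}

FOLLOW iteration:
seed FOLLOW(S) with $
round 1:
  B→S B: FOLLOW(S) ⊇ FIRST(B) = {a,b}; new: +{a,b}
  S→B S A: FOLLOW(B) ⊇ FIRST(S) = {a,b}; new: +{a,b}
  S→B S A: FOLLOW(A) ⊇ FOLLOW(S) ⊇ {$,a,b}; new: +{$,a,b}
  FOLLOW[S]={$,a,b}  FOLLOW[A]={$,a,b}  FOLLOW[B]={a,b}
round 2: — fixpoint
  FOLLOW[S]={$,a,b}  FOLLOW[A]={$,a,b}  FOLLOW[B]={a,b}

FOLLOW(S) = ["$", "a", "b"]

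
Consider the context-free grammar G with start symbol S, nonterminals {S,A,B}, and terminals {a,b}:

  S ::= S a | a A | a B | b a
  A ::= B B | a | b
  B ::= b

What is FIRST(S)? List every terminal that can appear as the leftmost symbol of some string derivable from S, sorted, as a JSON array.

Compute FIRST by fixpoint:
[1]
  A via A→a: +{a}
  A via A→b: +{b}
  B via B→b: +{b}
  S via S→a A: +{a}
  S via S→b a: +{b}
  FIRST(S)={a,b}  FIRST(A)={a,b}  FIRST(B)={b}
[2] (stable)
  FIRST(S)={a,b}  FIRST(A)={a,b}  FIRST(B)={b}

FIRST(S) = ["a", "b"]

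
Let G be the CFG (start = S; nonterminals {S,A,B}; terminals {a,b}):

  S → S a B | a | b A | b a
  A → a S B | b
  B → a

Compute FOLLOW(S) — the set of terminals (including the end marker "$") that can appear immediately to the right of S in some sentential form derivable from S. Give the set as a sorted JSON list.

Compute FIRST by fixpoint:
[1]
  A via A→a S B: +{a}
  A via A→b: +{b}
  B via B→a: +{a}
  S via S→a: +{a}
  S via S→b A: +{b}
  FIRST[S]={a,b}  FIRST[A]={a,b}  FIRST[B]={a}
[2] done
  FIRST[S]={a,b}  FIRST[A]={a,b}  FIRST[B]={a}

FOLLOW sets:
seed FOLLOW(S) with $
pass 1:
  A→a S B: FOLLOW(S) ⊇ FIRST(B) = {a}; new: +{a}
  S→S a B: FOLLOW(B) ⊇ FOLLOW(S) ⊇ {$,a}; new: +{$,a}
  S→b A: FOLLOW(A) ⊇ FOLLOW(S) ⊇ {$,a}; new: +{$,a}
  FOLLOW(S)={$,a}  FOLLOW(A)={$,a}  FOLLOW(B)={$,a}
pass 2: done
  FOLLOW(S)={$,a}  FOLLOW(A)={$,a}  FOLLOW(B)={$,a}

FOLLOW(S) = ["$", "a"]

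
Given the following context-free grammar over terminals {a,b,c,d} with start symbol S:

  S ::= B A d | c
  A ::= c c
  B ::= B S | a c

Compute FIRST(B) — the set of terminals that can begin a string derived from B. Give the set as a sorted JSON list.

FIRST iteration:
[1]
  A via A→c c: +{c}
  B via B→a c: +{a}
  S via S→B A d: +{a}
  S via S→c: +{c}
  FIRST[S]={a,c}  FIRST[A]={c}  FIRST[B]={a}
[2] done
  FIRST[S]={a,c}  FIRST[A]={c}  FIRST[B]={a}

FIRST(B) = ["a"]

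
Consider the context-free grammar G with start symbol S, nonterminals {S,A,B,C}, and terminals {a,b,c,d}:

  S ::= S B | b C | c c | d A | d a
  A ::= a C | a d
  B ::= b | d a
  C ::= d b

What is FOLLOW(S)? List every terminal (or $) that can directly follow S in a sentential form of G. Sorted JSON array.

Compute FIRST by fixpoint:
round 1:
  A via A→a C: +{a}
  B via B→b: +{b}
  B via B→d a: +{d}
  C via C→d b: +{d}
  S via S→b C: +{b}
  S via S→c c: +{c}
  S via S→d A: +{d}
  S: {b,c,d}  A: {a}  B: {b,d}  C: {d}
round 2: (no change)
  S: {b,c,d}  A: {a}  B: {b,d}  C: {d}

Compute FOLLOW by fixpoint:
FOLLOW(S) := {$}
iter 1:
  S→S B: FOLLOW(S) ⊇ FIRST(B) = {b,d}; new: +{b,d}
  S→S B: FOLLOW(B) ⊇ FOLLOW(S) ⊇ {$,b,d}; new: +{$,b,d}
  S→b C: FOLLOW(C) ⊇ FOLLOW(S) ⊇ {$,b,d}; new: +{$,b,d}
  S→d A: FOLLOW(A) ⊇ FOLLOW(S) ⊇ {$,b,d}; new: +{$,b,d}
  FOLLOW[S]={$,b,d}  FOLLOW[A]={$,b,d}  FOLLOW[B]={$,b,d}  FOLLOW[C]={$,b,d}
iter 2: — fixpoint
  FOLLOW[S]={$,b,d}  FOLLOW[A]={$,b,d}  FOLLOW[B]={$,b,d}  FOLLOW[C]={$,b,d}

FOLLOW(S) = ["$", "b", "d"]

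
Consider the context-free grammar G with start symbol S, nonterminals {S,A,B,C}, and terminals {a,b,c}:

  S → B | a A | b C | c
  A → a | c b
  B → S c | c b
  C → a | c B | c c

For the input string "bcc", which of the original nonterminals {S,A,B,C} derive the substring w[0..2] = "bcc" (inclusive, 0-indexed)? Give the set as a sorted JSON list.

CNF form of G:
  S -> S T0 | T0 T1 | T1 C | T2 A | c
  A -> T0 T1 | a
  B -> S T0 | T0 T1
  C -> T0 B | T0 T0 | a
  T0 -> c
  T1 -> b
  T2 -> a

CYK table (by increasing span) (cells [i..j] with 0 ≤ i ≤ j ≤ 2 only):
  [0..0]={T1}  "b"  orig:{}
  [1..1]={S,T0}  "c"  orig:{S}
  [2..2]={S,T0}  "c"  orig:{S}
  [0..1]=∅  "bc"
  [1..2]={B,C,S}  "cc"
  [0..2]={S}  "bcc"

Original NTs in T[0,2] deriving "bcc": ["S"]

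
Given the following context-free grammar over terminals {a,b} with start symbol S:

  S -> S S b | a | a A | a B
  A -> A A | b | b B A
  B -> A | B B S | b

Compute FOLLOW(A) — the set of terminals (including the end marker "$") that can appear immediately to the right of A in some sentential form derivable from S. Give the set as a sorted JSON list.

FIRST iteration:
round 1:
  A via A→b: +{b}
  B via B→A: +{b}
  S via S→a: +{a}
  FIRST[S]={a}  FIRST[A]={b}  FIRST[B]={b}
round 2: (stable)
  FIRST[S]={a}  FIRST[A]={b}  FIRST[B]={b}

FOLLOW iteration:
seed FOLLOW(S) with $
pass 1:
  A→A A: FOLLOW(A) ⊇ FIRST(A) = {b}; new: +{b}
  A→b B A: FOLLOW(B) ⊇ FIRST(A) = {b}; new: +{b}
  B→B B S: FOLLOW(B) ⊇ FIRST(S) = {a}; new: +{a}
  B→B B S: FOLLOW(S) ⊇ FOLLOW(B) ⊇ {a,b}; new: +{a,b}
  S→a A: FOLLOW(A) ⊇ FOLLOW(S) ⊇ {$,a,b}; new: +{$,a}
  S→a B: FOLLOW(B) ⊇ FOLLOW(S) ⊇ {$,a,b}; new: +{$}
  FOLLOW[S]={$,a,b}  FOLLOW[A]={$,a,b}  FOLLOW[B]={$,a,b}
pass 2: done
  FOLLOW[S]={$,a,b}  FOLLOW[A]={$,a,b}  FOLLOW[B]={$,a,b}

FOLLOW(A) = ["$", "a", "b"]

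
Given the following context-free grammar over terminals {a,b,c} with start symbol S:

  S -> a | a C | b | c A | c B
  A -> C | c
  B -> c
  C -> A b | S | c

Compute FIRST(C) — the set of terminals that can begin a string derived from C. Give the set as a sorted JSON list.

FIRST iteration:
iter 1:
  A via A→c: +{c}
  B via B→c: +{c}
  C via C→A b: +{c}
  S via S→a: +{a}
  S via S→b: +{b}
  S via S→c A: +{c}
  S: {a,b,c}  A: {c}  B: {c}  C: {c}
iter 2:
  C via C→S: +{a,b}
  S: {a,b,c}  A: {c}  B: {c}  C: {a,b,c}
iter 3:
  A via A→C: +{a,b}
  S: {a,b,c}  A: {a,b,c}  B: {c}  C: {a,b,c}
iter 4: done
  S: {a,b,c}  A: {a,b,c}  B: {c}  C: {a,b,c}

FIRST(C) = ["a", "b", "c"]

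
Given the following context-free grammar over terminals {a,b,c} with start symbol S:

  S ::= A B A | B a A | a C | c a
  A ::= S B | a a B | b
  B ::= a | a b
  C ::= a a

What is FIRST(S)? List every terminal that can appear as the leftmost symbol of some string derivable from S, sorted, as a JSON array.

FIRST iteration:
iter 1:
  A via A→a a B: +{a}
  A via A→b: +{b}
  B via B→a: +{a}
  C via C→a a: +{a}
  S via S→A B A: +{a,b}
  S via S→c a: +{c}
  FIRST(S)={a,b,c}  FIRST(A)={a,b}  FIRST(B)={a}  FIRST(C)={a}
iter 2:
  A via A→S B: +{c}
  FIRST(S)={a,b,c}  FIRST(A)={a,b,c}  FIRST(B)={a}  FIRST(C)={a}
iter 3: — fixpoint
  FIRST(S)={a,b,c}  FIRST(A)={a,b,c}  FIRST(B)={a}  FIRST(C)={a}

FIRST(S) = ["a", "b", "c"]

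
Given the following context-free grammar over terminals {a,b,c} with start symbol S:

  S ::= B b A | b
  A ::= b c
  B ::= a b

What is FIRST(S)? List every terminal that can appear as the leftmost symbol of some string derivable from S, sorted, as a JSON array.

Compute FIRST by fixpoint:
pass 1:
  A via A→b c: +{b}
  B via B→a b: +{a}
  S via S→B b A: +{a}
  S via S→b: +{b}
  FIRST(S)={a,b}  FIRST(A)={b}  FIRST(B)={a}
pass 2: done
  FIRST(S)={a,b}  FIRST(A)={b}  FIRST(B)={a}

FIRST(S) = ["a", "b"]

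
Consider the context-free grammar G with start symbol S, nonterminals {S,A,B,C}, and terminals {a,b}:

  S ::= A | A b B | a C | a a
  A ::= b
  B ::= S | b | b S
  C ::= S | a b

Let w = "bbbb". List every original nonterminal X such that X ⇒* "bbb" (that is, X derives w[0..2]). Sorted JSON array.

CNF form of G:
  S -> A X4 | T1 C | T1 T1 | b
  A -> b
  B -> A X2 | T0 S | T1 C | T1 T1 | b
  C -> A X3 | T1 C | T1 T0 | T1 T1 | b
  T0 -> b
  T1 -> a
  X2 -> T0 B
  X3 -> T0 B
  X4 -> T0 B

Fill CYK table bottom-up (cells [i..j] with 0 ≤ i ≤ j ≤ 2 only):
  cell(0,0) b: {A,B,C,S,T0}  orig:{A,B,C,S}
  cell(1,1) b: {A,B,C,S,T0}  orig:{A,B,C,S}
  cell(2,2) b: {A,B,C,S,T0}  orig:{A,B,C,S}
  cell(0,1) bb: {B,X2,X3,X4}  orig:{B}
  cell(1,2) bb: {B,X2,X3,X4}  orig:{B}
  cell(0,2) bbb: {B,C,S,X2,X3,X4}  orig:{B,C,S}

Original NTs in T[0,2] deriving "bbb": ["B", "C", "S"]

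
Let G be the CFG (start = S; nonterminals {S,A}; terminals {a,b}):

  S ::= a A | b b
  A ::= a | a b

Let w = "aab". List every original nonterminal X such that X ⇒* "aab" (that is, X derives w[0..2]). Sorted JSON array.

Convert to CNF:
  S -> T0 A | T1 T1
  A -> T0 T1 | a
  T0 -> a
  T1 -> b

Fill CYK table bottom-up, restricted to cells inside w[0..2]:
  [0..0]={A,T0}  "a"  orig:{A}
  [1..1]={A,T0}  "a"  orig:{A}
  [2..2]={T1}  "b"  orig:{}
  [0..1]={S}  "aa"
  [1..2]={A}  "ab"
  [0..2]={S}  "aab"

Original NTs in T[0,2] deriving "aab": ["S"]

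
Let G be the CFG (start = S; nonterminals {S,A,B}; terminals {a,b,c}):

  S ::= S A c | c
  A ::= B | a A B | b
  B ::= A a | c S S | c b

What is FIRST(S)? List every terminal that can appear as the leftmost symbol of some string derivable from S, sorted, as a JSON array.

FIRST sets, iterate to fixpoint:
round 1:
  A via A→a A B: +{a}
  A via A→b: +{b}
  B via B→A a: +{a,b}
  B via B→c S S: +{c}
  S via S→c: +{c}
  FIRST[S]={c}  FIRST[A]={a,b}  FIRST[B]={a,b,c}
round 2:
  A via A→B: +{c}
  FIRST[S]={c}  FIRST[A]={a,b,c}  FIRST[B]={a,b,c}
round 3: (stable)
  FIRST[S]={c}  FIRST[A]={a,b,c}  FIRST[B]={a,b,c}

FIRST(S) = ["c"]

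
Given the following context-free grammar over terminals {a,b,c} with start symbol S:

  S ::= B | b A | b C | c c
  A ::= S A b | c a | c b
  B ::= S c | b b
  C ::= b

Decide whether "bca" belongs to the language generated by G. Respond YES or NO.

Convert to CNF:
  S -> S T1 | T0 A | T0 C | T0 T0 | T1 T1
  A -> S X3 | T1 T0 | T1 T2
  B -> S T1 | T0 T0
  C -> b
  T0 -> b
  T1 -> c
  T2 -> a
  X3 -> A T0

Fill CYK table bottom-up:
  T[0,0] 'b' = {C,T0}  orig:{C}
  T[1,1] 'c' = {T1}  orig:{}
  T[2,2] 'a' = {T2}  orig:{}
  T[0,1] 'bc' = ∅
  T[1,2] 'ca' = {A}
  T[0,2] 'bca' = {S}

S ∈ T[0,2] ⇒ YES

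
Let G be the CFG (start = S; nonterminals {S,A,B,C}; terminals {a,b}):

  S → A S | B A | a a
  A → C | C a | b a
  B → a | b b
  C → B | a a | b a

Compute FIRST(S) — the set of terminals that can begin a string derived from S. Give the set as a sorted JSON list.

FIRST sets, iterate to fixpoint:
[1]
  A via A→b a: +{b}
  B via B→a: +{a}
  B via B→b b: +{b}
  C via C→B: +{a,b}
  S via S→A S: +{b}
  S via S→B A: +{a}
  FIRST(S)={a,b}  FIRST(A)={b}  FIRST(B)={a,b}  FIRST(C)={a,b}
[2]
  A via A→C: +{a}
  FIRST(S)={a,b}  FIRST(A)={a,b}  FIRST(B)={a,b}  FIRST(C)={a,b}
[3] — fixpoint
  FIRST(S)={a,b}  FIRST(A)={a,b}  FIRST(B)={a,b}  FIRST(C)={a,b}

FIRST(S) = ["a", "b"]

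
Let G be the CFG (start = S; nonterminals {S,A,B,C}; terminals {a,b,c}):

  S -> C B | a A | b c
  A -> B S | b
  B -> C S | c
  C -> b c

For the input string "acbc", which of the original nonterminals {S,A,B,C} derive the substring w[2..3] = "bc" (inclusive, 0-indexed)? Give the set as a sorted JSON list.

CNF form of G:
  S -> C B | T0 T1 | T2 A
  A -> B S | b
  B -> C S | c
  C -> T0 T1
  T0 -> b
  T1 -> c
  T2 -> a

Fill CYK table bottom-up, restricted to cells inside w[2..3]:
  cell(2,2) b: {A,T0}  orig:{A}
  cell(3,3) c: {B,T1}  orig:{B}
  cell(2,3) bc: {C,S}

Original NTs in T[2,3] deriving "bc": ["C", "S"]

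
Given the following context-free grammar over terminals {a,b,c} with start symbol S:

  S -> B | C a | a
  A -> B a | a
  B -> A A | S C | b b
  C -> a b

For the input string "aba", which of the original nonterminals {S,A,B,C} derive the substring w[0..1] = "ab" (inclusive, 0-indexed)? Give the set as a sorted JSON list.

CNF form of G:
  S -> A A | C T0 | S C | T1 T1 | a
  A -> B T0 | a
  B -> A A | S C | T1 T1
  C -> T0 T1
  T0 -> a
  T1 -> b

Fill CYK table bottom-up (cells [i..j] with 0 ≤ i ≤ j ≤ 1 only):
  T[0,0] 'a' = {A,S,T0}  orig:{A,S}
  T[1,1] 'b' = {T1}  orig:{}
  T[0,1] 'ab' = {C}

Original NTs in T[0,1] deriving "ab": ["C"]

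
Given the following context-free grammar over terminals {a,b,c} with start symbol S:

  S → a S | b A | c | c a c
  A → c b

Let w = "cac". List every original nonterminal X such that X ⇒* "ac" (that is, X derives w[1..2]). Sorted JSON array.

Convert to CNF:
  S -> T0 X3 | T1 A | T2 S | c
  A -> T0 T1
  T0 -> c
  T1 -> b
  T2 -> a
  X3 -> T2 T0

CYK table (by increasing span), restricted to cells inside w[1..2]:
  cell(1,1) a: {T2}  orig:{}
  cell(2,2) c: {S,T0}  orig:{S}
  cell(1,2) ac: {S,X3}  orig:{S}

Original NTs in T[1,2] deriving "ac": ["S"]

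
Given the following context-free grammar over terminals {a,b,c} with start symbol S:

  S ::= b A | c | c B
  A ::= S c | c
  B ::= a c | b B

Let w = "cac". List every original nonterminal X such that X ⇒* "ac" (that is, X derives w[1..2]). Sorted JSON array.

Convert to CNF:
  S -> T0 B | T2 A | c
  A -> S T0 | c
  B -> T1 T0 | T2 B
  T0 -> c
  T1 -> a
  T2 -> b

CYK table (by increasing span) — only the sub-triangle for w[1..2]:
  cell(1,1) a: {T1}  orig:{}
  cell(2,2) c: {A,S,T0}  orig:{A,S}
  cell(1,2) ac: {B}

Original NTs in T[1,2] deriving "ac": ["B"]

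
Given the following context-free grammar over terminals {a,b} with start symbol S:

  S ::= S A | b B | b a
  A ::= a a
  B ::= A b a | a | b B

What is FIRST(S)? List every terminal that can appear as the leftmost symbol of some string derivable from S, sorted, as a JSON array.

FIRST sets, iterate to fixpoint:
iter 1:
  A via A→a a: +{a}
  B via B→A b a: +{a}
  B via B→b B: +{b}
  S via S→b B: +{b}
  FIRST(S)={b}  FIRST(A)={a}  FIRST(B)={a,b}
iter 2: (stable)
  FIRST(S)={b}  FIRST(A)={a}  FIRST(B)={a,b}

FIRST(S) = ["b"]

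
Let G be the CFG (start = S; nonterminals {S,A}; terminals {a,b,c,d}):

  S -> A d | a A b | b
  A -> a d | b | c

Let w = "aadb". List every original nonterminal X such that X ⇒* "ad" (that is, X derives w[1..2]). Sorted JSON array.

CNF form of G:
  S -> A T1 | T0 X3 | b
  A -> T0 T1 | b | c
  T0 -> a
  T1 -> d
  T2 -> b
  X3 -> A T2

CYK table (by increasing span), restricted to cells inside w[1..2]:
  cell(1,1) a: {T0}  orig:{}
  cell(2,2) d: {T1}  orig:{}
  cell(1,2) ad: {A}

Original NTs in T[1,2] deriving "ad": ["A"]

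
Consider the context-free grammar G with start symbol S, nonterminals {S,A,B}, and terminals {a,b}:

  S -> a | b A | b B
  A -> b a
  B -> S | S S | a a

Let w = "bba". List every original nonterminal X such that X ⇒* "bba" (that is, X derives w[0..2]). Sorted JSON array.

CNF form of G:
  S -> T0 A | T0 B | a
  A -> T0 T1
  B -> S S | T0 A | T0 B | T1 T1 | a
  T0 -> b
  T1 -> a

Fill CYK table bottom-up, restricted to cells inside w[0..2]:
  [0..0]={T0}  "b"  orig:{}
  [1..1]={T0}  "b"  orig:{}
  [2..2]={B,S,T1}  "a"  orig:{B,S}
  [0..1]=∅  "bb"
  [1..2]={A,B,S}  "ba"
  [0..2]={B,S}  "bba"

Original NTs in T[0,2] deriving "bba": ["B", "S"]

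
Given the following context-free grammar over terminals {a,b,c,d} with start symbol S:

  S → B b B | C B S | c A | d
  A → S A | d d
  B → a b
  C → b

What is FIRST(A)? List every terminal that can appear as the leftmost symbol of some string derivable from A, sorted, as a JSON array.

Compute FIRST by fixpoint:
pass 1:
  A via A→d d: +{d}
  B via B→a b: +{a}
  C via C→b: +{b}
  S via S→B b B: +{a}
  S via S→C B S: +{b}
  S via S→c A: +{c}
  S via S→d: +{d}
  FIRST[S]={a,b,c,d}  FIRST[A]={d}  FIRST[B]={a}  FIRST[C]={b}
pass 2:
  A via A→S A: +{a,b,c}
  FIRST[S]={a,b,c,d}  FIRST[A]={a,b,c,d}  FIRST[B]={a}  FIRST[C]={b}
pass 3: (no change)
  FIRST[S]={a,b,c,d}  FIRST[A]={a,b,c,d}  FIRST[B]={a}  FIRST[C]={b}

FIRST(A) = ["a", "b", "c", "d"]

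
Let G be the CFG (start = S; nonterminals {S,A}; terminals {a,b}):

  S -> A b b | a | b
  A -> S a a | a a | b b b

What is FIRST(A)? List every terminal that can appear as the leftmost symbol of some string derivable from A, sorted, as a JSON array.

Compute FIRST by fixpoint:
pass 1:
  A via A→a a: +{a}
  A via A→b b b: +{b}
  S via S→A b b: +{a,b}
  FIRST(S)={a,b}  FIRST(A)={a,b}
pass 2: (no change)
  FIRST(S)={a,b}  FIRST(A)={a,b}

FIRST(A) = ["a", "b"]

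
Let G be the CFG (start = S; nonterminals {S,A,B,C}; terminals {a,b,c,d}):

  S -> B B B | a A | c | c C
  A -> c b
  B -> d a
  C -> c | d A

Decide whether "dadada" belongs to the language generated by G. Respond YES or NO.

Convert to CNF:
  S -> B X4 | T0 C | T3 A | c
  A -> T0 T1
  B -> T2 T3
  C -> T2 A | c
  T0 -> c
  T1 -> b
  T2 -> d
  T3 -> a
  X4 -> B B

CYK table (by increasing span):
  [0..0]={T2}  "d"  orig:{}
  [1..1]={T3}  "a"  orig:{}
  [2..2]={T2}  "d"  orig:{}
  [3..3]={T3}  "a"  orig:{}
  [4..4]={T2}  "d"  orig:{}
  [5..5]={T3}  "a"  orig:{}
  [0..1]={B}  "da"
  [1..2]=∅  "ad"
  [2..3]={B}  "da"
  [3..4]=∅  "ad"
  [4..5]={B}  "da"
  [0..2]=∅  "dad"
  [1..3]=∅  "ada"
  [2..4]=∅  "dad"
  [3..5]=∅  "ada"
  [0..3]={X4}  "dada"  orig:{}
  [1..4]=∅  "adad"
  [2..5]={X4}  "dada"  orig:{}
  [0..4]=∅  "dadad"
  [1..5]=∅  "adada"
  [0..5]={S}  "dadada"

S ∈ T[0,5] ⇒ YES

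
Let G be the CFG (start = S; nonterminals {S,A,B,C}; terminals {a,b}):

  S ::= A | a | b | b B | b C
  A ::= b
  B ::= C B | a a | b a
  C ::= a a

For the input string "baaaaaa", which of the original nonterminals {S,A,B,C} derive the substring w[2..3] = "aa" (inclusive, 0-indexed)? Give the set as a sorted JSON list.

CNF form of G:
  S -> T1 B | T1 C | a | b
  A -> b
  B -> C B | T0 T0 | T1 T0
  C -> T0 T0
  T0 -> a
  T1 -> b

CYK table (by increasing span) (cells [i..j] with 2 ≤ i ≤ j ≤ 3 only):
  cell(2,2) a: {S,T0}  orig:{S}
  cell(3,3) a: {S,T0}  orig:{S}
  cell(2,3) aa: {B,C}

Original NTs in T[2,3] deriving "aa": ["B", "C"]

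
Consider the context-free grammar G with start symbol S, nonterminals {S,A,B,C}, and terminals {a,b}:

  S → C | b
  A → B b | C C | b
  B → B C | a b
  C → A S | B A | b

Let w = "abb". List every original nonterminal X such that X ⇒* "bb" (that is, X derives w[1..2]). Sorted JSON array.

CNF form of G:
  S -> A S | B A | b
  A -> B T0 | C C | b
  B -> B C | T1 T0
  C -> A S | B A | b
  T0 -> b
  T1 -> a

Fill CYK table bottom-up, restricted to cells inside w[1..2]:
  [1..1]={A,C,S,T0}  "b"  orig:{A,C,S}
  [2..2]={A,C,S,T0}  "b"  orig:{A,C,S}
  [1..2]={A,C,S}  "bb"

Original NTs in T[1,2] deriving "bb": ["A", "C", "S"]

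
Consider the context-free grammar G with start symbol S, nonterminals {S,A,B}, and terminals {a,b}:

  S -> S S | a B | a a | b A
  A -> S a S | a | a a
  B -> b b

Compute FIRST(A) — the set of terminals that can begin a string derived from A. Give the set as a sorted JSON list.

FIRST sets, iterate to fixpoint:
[1]
  A via A→a: +{a}
  B via B→b b: +{b}
  S via S→a B: +{a}
  S via S→b A: +{b}
  FIRST[S]={a,b}  FIRST[A]={a}  FIRST[B]={b}
[2]
  A via A→S a S: +{b}
  FIRST[S]={a,b}  FIRST[A]={a,b}  FIRST[B]={b}
[3] (no change)
  FIRST[S]={a,b}  FIRST[A]={a,b}  FIRST[B]={b}

FIRST(A) = ["a", "b"]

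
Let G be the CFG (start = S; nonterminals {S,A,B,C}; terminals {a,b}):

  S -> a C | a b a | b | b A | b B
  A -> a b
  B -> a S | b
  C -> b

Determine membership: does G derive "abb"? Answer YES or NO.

CNF form of G:
  S -> T0 C | T0 X2 | T1 A | T1 B | b
  A -> T0 T1
  B -> T0 S | b
  C -> b
  T0 -> a
  T1 -> b
  X2 -> T1 T0

Fill CYK table bottom-up:
  cell(0,0) a: {T0}  orig:{}
  cell(1,1) b: {B,C,S,T1}  orig:{B,C,S}
  cell(2,2) b: {B,C,S,T1}  orig:{B,C,S}
  cell(0,1) ab: {A,B,S}
  cell(1,2) bb: {S}
  cell(0,2) abb: {B}

S ∉ T[0,2] ⇒ NO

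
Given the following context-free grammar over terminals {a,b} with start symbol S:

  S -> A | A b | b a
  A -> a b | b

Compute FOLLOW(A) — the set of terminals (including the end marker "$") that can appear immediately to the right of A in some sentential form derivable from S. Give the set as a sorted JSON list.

FIRST sets, iterate to fixpoint:
[1]
  A via A→a b: +{a}
  A via A→b: +{b}
  S via S→A: +{a,b}
  FIRST[S]={a,b}  FIRST[A]={a,b}
[2] done
  FIRST[S]={a,b}  FIRST[A]={a,b}

Compute FOLLOW by fixpoint:
FOLLOW(S) := {$}
round 1:
  S→A: FOLLOW(A) ⊇ FOLLOW(S) ⊇ {$}; new: +{$}
  S→A b: FOLLOW(A) ⊇ FIRST(b) = {b}; new: +{b}
  S: {$}  A: {$,b}
round 2: — fixpoint
  S: {$}  A: {$,b}

FOLLOW(A) = ["$", "b"]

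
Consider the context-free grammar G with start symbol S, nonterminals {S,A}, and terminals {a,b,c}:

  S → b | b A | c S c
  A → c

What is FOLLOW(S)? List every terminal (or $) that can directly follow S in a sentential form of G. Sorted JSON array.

Compute FIRST by fixpoint:
[1]
  A via A→c: +{c}
  S via S→b: +{b}
  S via S→c S c: +{c}
  FIRST(S)={b,c}  FIRST(A)={c}
[2] — fixpoint
  FIRST(S)={b,c}  FIRST(A)={c}

Compute FOLLOW by fixpoint:
seed FOLLOW(S) with $
[1]
  S→b A: FOLLOW(A) ⊇ FOLLOW(S) ⊇ {$}; new: +{$}
  S→c S c: FOLLOW(S) ⊇ FIRST(c) = {c}; new: +{c}
  FOLLOW(S)={$,c}  FOLLOW(A)={$}
[2]
  S→b A: FOLLOW(A) ⊇ FOLLOW(S) ⊇ {$,c}; new: +{c}
  FOLLOW(S)={$,c}  FOLLOW(A)={$,c}
[3] (stable)
  FOLLOW(S)={$,c}  FOLLOW(A)={$,c}

FOLLOW(S) = ["$", "c"]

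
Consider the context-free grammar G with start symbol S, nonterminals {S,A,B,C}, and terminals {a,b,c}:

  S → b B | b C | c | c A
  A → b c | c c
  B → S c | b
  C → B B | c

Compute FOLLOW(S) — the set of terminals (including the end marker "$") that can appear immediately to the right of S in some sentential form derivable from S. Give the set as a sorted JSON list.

Compute FIRST by fixpoint:
pass 1:
  A via A→b c: +{b}
  A via A→c c: +{c}
  B via B→b: +{b}
  C via C→B B: +{b}
  C via C→c: +{c}
  S via S→b B: +{b}
  S via S→c: +{c}
  FIRST[S]={b,c}  FIRST[A]={b,c}  FIRST[B]={b}  FIRST[C]={b,c}
pass 2:
  B via B→S c: +{c}
  FIRST[S]={b,c}  FIRST[A]={b,c}  FIRST[B]={b,c}  FIRST[C]={b,c}
pass 3: done
  FIRST[S]={b,c}  FIRST[A]={b,c}  FIRST[B]={b,c}  FIRST[C]={b,c}

FOLLOW sets:
seed FOLLOW(S) with $
pass 1:
  B→S c: FOLLOW(S) ⊇ FIRST(c) = {c}; new: +{c}
  C→B B: FOLLOW(B) ⊇ FIRST(B) = {b,c}; new: +{b,c}
  S→b B: FOLLOW(B) ⊇ FOLLOW(S) ⊇ {$,c}; new: +{$}
  S→b C: FOLLOW(C) ⊇ FOLLOW(S) ⊇ {$,c}; new: +{$,c}
  S→c A: FOLLOW(A) ⊇ FOLLOW(S) ⊇ {$,c}; new: +{$,c}
  S: {$,c}  A: {$,c}  B: {$,b,c}  C: {$,c}
pass 2: (no change)
  S: {$,c}  A: {$,c}  B: {$,b,c}  C: {$,c}

FOLLOW(S) = ["$", "c"]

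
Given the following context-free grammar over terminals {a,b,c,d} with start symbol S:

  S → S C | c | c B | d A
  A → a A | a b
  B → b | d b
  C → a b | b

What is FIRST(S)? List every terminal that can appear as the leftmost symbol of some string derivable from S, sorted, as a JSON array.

FIRST iteration:
[1]
  A via A→a A: +{a}
  B via B→b: +{b}
  B via B→d b: +{d}
  C via C→a b: +{a}
  C via C→b: +{b}
  S via S→c: +{c}
  S via S→d A: +{d}
  FIRST(S)={c,d}  FIRST(A)={a}  FIRST(B)={b,d}  FIRST(C)={a,b}
[2] done
  FIRST(S)={c,d}  FIRST(A)={a}  FIRST(B)={b,d}  FIRST(C)={a,b}

FIRST(S) = ["c", "d"]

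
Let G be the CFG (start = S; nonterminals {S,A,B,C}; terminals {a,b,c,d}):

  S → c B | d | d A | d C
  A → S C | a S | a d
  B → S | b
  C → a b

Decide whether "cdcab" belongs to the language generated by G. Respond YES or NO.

CNF form of G:
  S -> T1 A | T1 C | T2 B | d
  A -> S C | T0 S | T0 T1
  B -> T1 A | T1 C | T2 B | b | d
  C -> T0 T3
  T0 -> a
  T1 -> d
  T2 -> c
  T3 -> b

CYK fill:
  cell(0,0) c: {T2}  orig:{}
  cell(1,1) d: {B,S,T1}  orig:{B,S}
  cell(2,2) c: {T2}  orig:{}
  cell(3,3) a: {T0}  orig:{}
  cell(4,4) b: {B,T3}  orig:{B}
  cell(0,1) cd: {B,S}
  cell(1,2) dc: ∅
  cell(2,3) ca: ∅
  cell(3,4) ab: {C}
  cell(0,2) cdc: ∅
  cell(1,3) dca: ∅
  cell(2,4) cab: ∅
  cell(0,3) cdca: ∅
  cell(1,4) dcab: ∅
  cell(0,4) cdcab: ∅

S ∉ T[0,4] ⇒ NO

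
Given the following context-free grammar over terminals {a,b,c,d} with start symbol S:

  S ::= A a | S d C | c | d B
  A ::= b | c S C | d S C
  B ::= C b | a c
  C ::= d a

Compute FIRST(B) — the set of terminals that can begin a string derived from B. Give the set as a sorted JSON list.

Compute FIRST by fixpoint:
[1]
  A via A→b: +{b}
  A via A→c S C: +{c}
  A via A→d S C: +{d}
  B via B→a c: +{a}
  C via C→d a: +{d}
  S via S→A a: +{b,c,d}
  S: {b,c,d}  A: {b,c,d}  B: {a}  C: {d}
[2]
  B via B→C b: +{d}
  S: {b,c,d}  A: {b,c,d}  B: {a,d}  C: {d}
[3] (no change)
  S: {b,c,d}  A: {b,c,d}  B: {a,d}  C: {d}

FIRST(B) = ["a", "d"]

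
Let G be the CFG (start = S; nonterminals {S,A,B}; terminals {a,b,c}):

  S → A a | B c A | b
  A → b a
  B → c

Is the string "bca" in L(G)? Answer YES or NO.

CNF form of G:
  S -> A T1 | B X3 | b
  A -> T0 T1
  B -> c
  T0 -> b
  T1 -> a
  T2 -> c
  X3 -> T2 A

Fill CYK table bottom-up:
  T[0,0] 'b' = {S,T0}  orig:{S}
  T[1,1] 'c' = {B,T2}  orig:{B}
  T[2,2] 'a' = {T1}  orig:{}
  T[0,1] 'bc' = ∅
  T[1,2] 'ca' = ∅
  T[0,2] 'bca' = ∅

S ∉ T[0,2] ⇒ NO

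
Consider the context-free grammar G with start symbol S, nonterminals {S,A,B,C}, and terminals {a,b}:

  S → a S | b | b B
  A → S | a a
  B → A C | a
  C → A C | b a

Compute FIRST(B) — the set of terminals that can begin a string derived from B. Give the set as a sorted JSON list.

FIRST iteration:
pass 1:
  A via A→a a: +{a}
  B via B→A C: +{a}
  C via C→A C: +{a}
  C via C→b a: +{b}
  S via S→a S: +{a}
  S via S→b: +{b}
  S: {a,b}  A: {a}  B: {a}  C: {a,b}
pass 2:
  A via A→S: +{b}
  B via B→A C: +{b}
  S: {a,b}  A: {a,b}  B: {a,b}  C: {a,b}
pass 3: done
  S: {a,b}  A: {a,b}  B: {a,b}  C: {a,b}

FIRST(B) = ["a", "b"]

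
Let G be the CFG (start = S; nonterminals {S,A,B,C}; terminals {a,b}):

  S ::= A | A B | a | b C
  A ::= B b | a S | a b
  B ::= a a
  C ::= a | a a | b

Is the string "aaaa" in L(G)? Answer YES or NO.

Convert to CNF:
  S -> A B | B T0 | T0 C | T1 S | T1 T0 | a
  A -> B T0 | T1 S | T1 T0
  B -> T1 T1
  C -> T1 T1 | a | b
  T0 -> b
  T1 -> a

Fill CYK table bottom-up:
  T[0,0] 'a' = {C,S,T1}  orig:{C,S}
  T[1,1] 'a' = {C,S,T1}  orig:{C,S}
  T[2,2] 'a' = {C,S,T1}  orig:{C,S}
  T[3,3] 'a' = {C,S,T1}  orig:{C,S}
  T[0,1] 'aa' = {A,B,C,S}
  T[1,2] 'aa' = {A,B,C,S}
  T[2,3] 'aa' = {A,B,C,S}
  T[0,2] 'aaa' = {A,S}
  T[1,3] 'aaa' = {A,S}
  T[0,3] 'aaaa' = {A,S}

S ∈ T[0,3] ⇒ YES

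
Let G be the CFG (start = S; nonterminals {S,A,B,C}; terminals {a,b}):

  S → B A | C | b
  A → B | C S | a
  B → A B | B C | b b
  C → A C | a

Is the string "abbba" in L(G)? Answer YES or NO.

Convert to CNF:
  S -> A C | B A | a | b
  A -> A B | B C | C S | T0 T0 | a
  B -> A B | B C | T0 T0
  C -> A C | a
  T0 -> b

Fill CYK table bottom-up:
  T[0,0] 'a' = {A,C,S}
  T[1,1] 'b' = {S,T0}  orig:{S}
  T[2,2] 'b' = {S,T0}  orig:{S}
  T[3,3] 'b' = {S,T0}  orig:{S}
  T[4,4] 'a' = {A,C,S}
  T[0,1] 'ab' = {A}
  T[1,2] 'bb' = {A,B}
  T[2,3] 'bb' = {A,B}
  T[3,4] 'ba' = ∅
  T[0,2] 'abb' = {A,B}
  T[1,3] 'bbb' = ∅
  T[2,4] 'bba' = {A,B,C,S}
  T[0,3] 'abbb' = {A,B}
  T[1,4] 'bbba' = ∅
  T[0,4] 'abbba' = {A,B,C,S}

S ∈ T[0,4] ⇒ YES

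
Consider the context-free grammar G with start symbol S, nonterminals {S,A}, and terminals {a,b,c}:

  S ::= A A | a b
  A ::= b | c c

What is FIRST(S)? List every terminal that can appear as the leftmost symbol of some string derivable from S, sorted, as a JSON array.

Compute FIRST by fixpoint:
[1]
  A via A→b: +{b}
  A via A→c c: +{c}
  S via S→A A: +{b,c}
  S via S→a b: +{a}
  FIRST(S)={a,b,c}  FIRST(A)={b,c}
[2] done
  FIRST(S)={a,b,c}  FIRST(A)={b,c}

FIRST(S) = ["a", "b", "c"]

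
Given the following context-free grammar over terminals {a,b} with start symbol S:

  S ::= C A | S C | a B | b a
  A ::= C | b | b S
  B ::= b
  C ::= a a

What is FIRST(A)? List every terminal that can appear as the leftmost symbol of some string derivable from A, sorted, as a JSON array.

Compute FIRST by fixpoint:
iter 1:
  A via A→b: +{b}
  B via B→b: +{b}
  C via C→a a: +{a}
  S via S→C A: +{a}
  S via S→b a: +{b}
  FIRST[S]={a,b}  FIRST[A]={b}  FIRST[B]={b}  FIRST[C]={a}
iter 2:
  A via A→C: +{a}
  FIRST[S]={a,b}  FIRST[A]={a,b}  FIRST[B]={b}  FIRST[C]={a}
iter 3: (stable)
  FIRST[S]={a,b}  FIRST[A]={a,b}  FIRST[B]={b}  FIRST[C]={a}

FIRST(A) = ["a", "b"]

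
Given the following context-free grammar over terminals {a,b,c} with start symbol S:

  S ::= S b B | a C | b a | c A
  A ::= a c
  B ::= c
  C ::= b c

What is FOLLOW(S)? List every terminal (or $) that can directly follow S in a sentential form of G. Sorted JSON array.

Compute FIRST by fixpoint:
iter 1:
  A via A→a c: +{a}
  B via B→c: +{c}
  C via C→b c: +{b}
  S via S→a C: +{a}
  S via S→b a: +{b}
  S via S→c A: +{c}
  FIRST(S)={a,b,c}  FIRST(A)={a}  FIRST(B)={c}  FIRST(C)={b}
iter 2: (stable)
  FIRST(S)={a,b,c}  FIRST(A)={a}  FIRST(B)={c}  FIRST(C)={b}

Compute FOLLOW by fixpoint:
seed FOLLOW(S) with $
pass 1:
  S→S b B: FOLLOW(S) ⊇ FIRST(b) = {b}; new: +{b}
  S→S b B: FOLLOW(B) ⊇ FOLLOW(S) ⊇ {$,b}; new: +{$,b}
  S→a C: FOLLOW(C) ⊇ FOLLOW(S) ⊇ {$,b}; new: +{$,b}
  S→c A: FOLLOW(A) ⊇ FOLLOW(S) ⊇ {$,b}; new: +{$,b}
  FOLLOW[S]={$,b}  FOLLOW[A]={$,b}  FOLLOW[B]={$,b}  FOLLOW[C]={$,b}
pass 2: (no change)
  FOLLOW[S]={$,b}  FOLLOW[A]={$,b}  FOLLOW[B]={$,b}  FOLLOW[C]={$,b}

FOLLOW(S) = ["$", "b"]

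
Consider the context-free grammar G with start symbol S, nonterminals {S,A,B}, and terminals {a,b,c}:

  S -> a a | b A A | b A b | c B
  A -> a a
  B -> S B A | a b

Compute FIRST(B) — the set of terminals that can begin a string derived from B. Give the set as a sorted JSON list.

FIRST iteration:
iter 1:
  A via A→a a: +{a}
  B via B→a b: +{a}
  S via S→a a: +{a}
  S via S→b A A: +{b}
  S via S→c B: +{c}
  FIRST[S]={a,b,c}  FIRST[A]={a}  FIRST[B]={a}
iter 2:
  B via B→S B A: +{b,c}
  FIRST[S]={a,b,c}  FIRST[A]={a}  FIRST[B]={a,b,c}
iter 3: (stable)
  FIRST[S]={a,b,c}  FIRST[A]={a}  FIRST[B]={a,b,c}

FIRST(B) = ["a", "b", "c"]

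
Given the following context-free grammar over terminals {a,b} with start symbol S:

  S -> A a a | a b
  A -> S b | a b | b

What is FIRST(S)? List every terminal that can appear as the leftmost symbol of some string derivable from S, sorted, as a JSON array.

FIRST iteration:
round 1:
  A via A→a b: +{a}
  A via A→b: +{b}
  S via S→A a a: +{a,b}
  FIRST[S]={a,b}  FIRST[A]={a,b}
round 2: done
  FIRST[S]={a,b}  FIRST[A]={a,b}

FIRST(S) = ["a", "b"]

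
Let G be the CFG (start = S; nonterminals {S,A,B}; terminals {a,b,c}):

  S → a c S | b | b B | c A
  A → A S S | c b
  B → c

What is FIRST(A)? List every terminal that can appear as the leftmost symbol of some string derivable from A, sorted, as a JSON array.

Compute FIRST by fixpoint:
round 1:
  A via A→c b: +{c}
  B via B→c: +{c}
  S via S→a c S: +{a}
  S via S→b: +{b}
  S via S→c A: +{c}
  S: {a,b,c}  A: {c}  B: {c}
round 2: done
  S: {a,b,c}  A: {c}  B: {c}

FIRST(A) = ["c"]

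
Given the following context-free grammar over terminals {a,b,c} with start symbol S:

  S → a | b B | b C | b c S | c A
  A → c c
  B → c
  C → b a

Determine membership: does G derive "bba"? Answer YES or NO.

Convert to CNF:
  S -> T0 A | T1 B | T1 C | T1 X3 | a
  A -> T0 T0
  B -> c
  C -> T1 T2
  T0 -> c
  T1 -> b
  T2 -> a
  X3 -> T0 S

Fill CYK table bottom-up:
  cell(0,0) b: {T1}  orig:{}
  cell(1,1) b: {T1}  orig:{}
  cell(2,2) a: {S,T2}  orig:{S}
  cell(0,1) bb: ∅
  cell(1,2) ba: {C}
  cell(0,2) bba: {S}

S ∈ T[0,2] ⇒ YES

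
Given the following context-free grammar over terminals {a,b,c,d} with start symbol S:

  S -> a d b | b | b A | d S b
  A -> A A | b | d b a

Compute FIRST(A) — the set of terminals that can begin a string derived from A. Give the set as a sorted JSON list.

FIRST sets, iterate to fixpoint:
[1]
  A via A→b: +{b}
  A via A→d b a: +{d}
  S via S→a d b: +{a}
  S via S→b: +{b}
  S via S→d S b: +{d}
  FIRST[S]={a,b,d}  FIRST[A]={b,d}
[2] (no change)
  FIRST[S]={a,b,d}  FIRST[A]={b,d}

FIRST(A) = ["b", "d"]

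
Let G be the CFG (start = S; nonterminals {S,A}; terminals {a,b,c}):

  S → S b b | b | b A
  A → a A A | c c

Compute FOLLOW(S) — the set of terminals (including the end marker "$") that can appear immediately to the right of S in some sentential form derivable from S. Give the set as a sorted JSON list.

FIRST iteration:
[1]
  A via A→a A A: +{a}
  A via A→c c: +{c}
  S via S→b: +{b}
  FIRST[S]={b}  FIRST[A]={a,c}
[2] (no change)
  FIRST[S]={b}  FIRST[A]={a,c}

FOLLOW iteration:
initialize: $ ∈ FOLLOW(S)
round 1:
  A→a A A: FOLLOW(A) ⊇ FIRST(A) = {a,c}; new: +{a,c}
  S→S b b: FOLLOW(S) ⊇ FIRST(b) = {b}; new: +{b}
  S→b A: FOLLOW(A) ⊇ FOLLOW(S) ⊇ {$,b}; new: +{$,b}
  FOLLOW[S]={$,b}  FOLLOW[A]={$,a,b,c}
round 2: (stable)
  FOLLOW[S]={$,b}  FOLLOW[A]={$,a,b,c}

FOLLOW(S) = ["$", "b"]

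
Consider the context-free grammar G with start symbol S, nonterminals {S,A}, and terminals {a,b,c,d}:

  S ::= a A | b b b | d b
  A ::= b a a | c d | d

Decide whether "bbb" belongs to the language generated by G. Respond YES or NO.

Convert to CNF:
  S -> T0 X5 | T1 A | T3 T0
  A -> T0 X4 | T2 T3 | d
  T0 -> b
  T1 -> a
  T2 -> c
  T3 -> d
  X4 -> T1 T1
  X5 -> T0 T0

CYK table (by increasing span):
  [0..0]={T0}  "b"  orig:{}
  [1..1]={T0}  "b"  orig:{}
  [2..2]={T0}  "b"  orig:{}
  [0..1]={X5}  "bb"  orig:{}
  [1..2]={X5}  "bb"  orig:{}
  [0..2]={S}  "bbb"

S ∈ T[0,2] ⇒ YES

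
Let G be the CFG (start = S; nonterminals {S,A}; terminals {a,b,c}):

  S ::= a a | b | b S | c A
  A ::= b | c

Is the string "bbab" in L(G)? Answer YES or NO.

Convert to CNF:
  S -> T0 T0 | T1 S | T2 A | b
  A -> b | c
  T0 -> a
  T1 -> b
  T2 -> c

CYK table (by increasing span):
  [0..0]={A,S,T1}  "b"  orig:{A,S}
  [1..1]={A,S,T1}  "b"  orig:{A,S}
  [2..2]={T0}  "a"  orig:{}
  [3..3]={A,S,T1}  "b"  orig:{A,S}
  [0..1]={S}  "bb"
  [1..2]=∅  "ba"
  [2..3]=∅  "ab"
  [0..2]=∅  "bba"
  [1..3]=∅  "bab"
  [0..3]=∅  "bbab"

S ∉ T[0,3] ⇒ NO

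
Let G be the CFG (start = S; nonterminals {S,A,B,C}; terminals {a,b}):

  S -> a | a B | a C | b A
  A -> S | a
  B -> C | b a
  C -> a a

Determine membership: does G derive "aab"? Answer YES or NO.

Convert to CNF:
  S -> T0 B | T0 C | T1 A | a
  A -> T0 B | T0 C | T1 A | a
  B -> T0 T0 | T1 T0
  C -> T0 T0
  T0 -> a
  T1 -> b

CYK fill:
  [0..0]={A,S,T0}  "a"  orig:{A,S}
  [1..1]={A,S,T0}  "a"  orig:{A,S}
  [2..2]={T1}  "b"  orig:{}
  [0..1]={B,C}  "aa"
  [1..2]=∅  "ab"
  [0..2]=∅  "aab"

S ∉ T[0,2] ⇒ NO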